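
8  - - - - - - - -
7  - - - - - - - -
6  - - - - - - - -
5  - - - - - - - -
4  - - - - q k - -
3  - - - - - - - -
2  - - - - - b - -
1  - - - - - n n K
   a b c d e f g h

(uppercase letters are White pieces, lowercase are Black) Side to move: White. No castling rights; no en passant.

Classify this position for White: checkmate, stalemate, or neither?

White to move; white king on h1.
In check: yes, from the black queen on e4.
King squares — g1: attacked by Bf2; g2: attacked by Qe4; h2: attacked by Nf1.
Legal moves for White: none.
In check with no legal moves → checkmate.

checkmate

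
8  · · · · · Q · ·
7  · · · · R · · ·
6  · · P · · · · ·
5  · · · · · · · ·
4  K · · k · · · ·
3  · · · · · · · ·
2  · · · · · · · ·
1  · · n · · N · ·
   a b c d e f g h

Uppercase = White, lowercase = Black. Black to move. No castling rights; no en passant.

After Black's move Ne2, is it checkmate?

no

After Ne2: white king on a4; in check: no.
White is not in check, so this cannot be checkmate.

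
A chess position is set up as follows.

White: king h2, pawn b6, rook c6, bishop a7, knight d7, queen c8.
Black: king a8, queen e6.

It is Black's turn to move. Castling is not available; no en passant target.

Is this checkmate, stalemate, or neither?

Black to move; black king on a8.
In check: yes, from the white queen on c8.
King squares — a7: attacked by Pb6; b7: attacked by Qc8; b8: attacked by Ba7.
Legal moves for Black: none.
In check with no legal moves → checkmate.

checkmate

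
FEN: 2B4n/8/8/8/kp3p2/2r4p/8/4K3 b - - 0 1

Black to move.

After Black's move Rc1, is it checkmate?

no

After Rc1: white king on e1; in check: yes, from the black rook on c1.
White has 3 legal replies: Kf2, Ke2, Kd2.
In check but a legal move exists → not checkmate.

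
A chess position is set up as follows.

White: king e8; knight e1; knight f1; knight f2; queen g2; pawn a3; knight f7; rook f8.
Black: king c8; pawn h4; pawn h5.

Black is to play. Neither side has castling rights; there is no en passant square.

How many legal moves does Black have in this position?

3

Black to move; king on c8.
In check: no.
Legal moves: Kb8, Kc7, h3.
Count: 3.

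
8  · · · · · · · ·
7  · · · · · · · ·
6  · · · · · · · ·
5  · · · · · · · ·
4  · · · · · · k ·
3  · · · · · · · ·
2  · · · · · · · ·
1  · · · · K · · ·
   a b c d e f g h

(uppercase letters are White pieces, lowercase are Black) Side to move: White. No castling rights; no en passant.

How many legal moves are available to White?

White to move; king on e1.
In check: no.
Legal moves: Kf2, Ke2, Kd2, Kf1, Kd1.
Count: 5.

5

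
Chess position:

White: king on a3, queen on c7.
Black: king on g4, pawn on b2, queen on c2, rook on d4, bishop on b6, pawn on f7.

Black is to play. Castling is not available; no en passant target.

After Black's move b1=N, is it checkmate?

yes

After b1=N: white king on a3; in check: yes, from the black knight on b1.
King squares — a2: attacked by Qc2; b2: attacked by Qc2; b3: attacked by Qc2; a4: attacked by Qc2; b4: attacked by Rd4.
White has no legal moves → checkmate.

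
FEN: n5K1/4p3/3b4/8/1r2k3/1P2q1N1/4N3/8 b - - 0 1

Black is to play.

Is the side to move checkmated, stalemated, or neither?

Black to move; black king on e4.
In check: yes, from the white knight on g3.
King squares — d3: available; e3: own queen; f3: available; d4: attacked by Ne2; f4: attacked by Ne2; d5: available; e5: available; f5: attacked by Ng3.
Legal moves for Black: Ke5, Kd5, Kf3, Kd3, Bxg3, Qxg3+.
Black is in check but has 6 legal moves → neither.

neither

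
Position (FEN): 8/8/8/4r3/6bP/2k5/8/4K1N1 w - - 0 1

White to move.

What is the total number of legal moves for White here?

White to move; king on e1.
In check: yes, from the black rook on e5.
Legal moves: Kf2, Kf1, Ne2+.
Count: 3.

3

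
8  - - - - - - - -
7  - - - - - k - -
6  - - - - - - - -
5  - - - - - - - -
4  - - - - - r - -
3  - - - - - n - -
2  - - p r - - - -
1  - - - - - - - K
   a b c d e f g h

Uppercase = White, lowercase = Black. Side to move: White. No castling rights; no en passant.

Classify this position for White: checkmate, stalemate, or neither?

White to move; white king on h1.
In check: no.
King squares — g1: attacked by Nf3; g2: attacked by Rd2; h2: attacked by Rd2.
Legal moves for White: none.
Not in check and no legal moves → stalemate.

stalemate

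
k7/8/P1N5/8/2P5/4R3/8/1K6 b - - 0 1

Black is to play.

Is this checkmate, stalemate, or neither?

stalemate

Black to move; black king on a8.
In check: no.
King squares — a7: attacked by Nc6; b7: attacked by Pa6; b8: attacked by Nc6.
Legal moves for Black: none.
Not in check and no legal moves → stalemate.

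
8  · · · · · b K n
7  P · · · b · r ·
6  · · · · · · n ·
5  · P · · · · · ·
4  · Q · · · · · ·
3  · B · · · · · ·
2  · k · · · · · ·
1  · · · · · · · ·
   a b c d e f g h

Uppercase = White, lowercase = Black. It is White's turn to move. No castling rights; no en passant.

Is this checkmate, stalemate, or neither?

White to move; white king on g8.
In check: yes, from the black rook on g7.
King squares — f7: attacked by Rg7; g7: attacked by Bf8; h7: attacked by Rg7; f8: attacked by Ng6; h8: attacked by Ng6.
Legal moves for White: none.
In check with no legal moves → checkmate.

checkmate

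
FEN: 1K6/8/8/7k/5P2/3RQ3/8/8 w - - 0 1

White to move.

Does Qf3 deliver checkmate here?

After Qf3: black king on h5; in check: yes, from the white queen on f3.
Black has 3 legal replies: Kh6, Kg6, Kh4.
In check but a legal move exists → not checkmate.

no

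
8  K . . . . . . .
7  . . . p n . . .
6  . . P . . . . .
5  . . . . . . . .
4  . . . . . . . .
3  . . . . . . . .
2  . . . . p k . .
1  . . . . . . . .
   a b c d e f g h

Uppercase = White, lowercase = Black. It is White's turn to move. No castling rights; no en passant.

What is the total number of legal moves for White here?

5

White to move; king on a8.
In check: no.
Legal moves: Kb8, Kb7, Ka7, cxd7, c7.
Count: 5.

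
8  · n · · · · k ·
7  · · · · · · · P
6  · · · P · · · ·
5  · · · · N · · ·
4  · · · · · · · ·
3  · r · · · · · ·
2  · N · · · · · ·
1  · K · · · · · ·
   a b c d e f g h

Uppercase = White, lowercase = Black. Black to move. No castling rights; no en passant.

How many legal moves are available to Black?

4

Black to move; king on g8.
In check: yes, from the white pawn on h7.
Legal moves: Kh8, Kf8, Kxh7, Kg7.
Count: 4.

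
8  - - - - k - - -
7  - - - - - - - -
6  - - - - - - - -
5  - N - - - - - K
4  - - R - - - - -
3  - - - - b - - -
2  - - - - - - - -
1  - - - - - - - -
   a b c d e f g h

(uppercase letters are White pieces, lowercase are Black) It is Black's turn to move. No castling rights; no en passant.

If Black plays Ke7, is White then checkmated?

no

After Ke7: white king on h5; in check: no.
White is not in check, so this cannot be checkmate.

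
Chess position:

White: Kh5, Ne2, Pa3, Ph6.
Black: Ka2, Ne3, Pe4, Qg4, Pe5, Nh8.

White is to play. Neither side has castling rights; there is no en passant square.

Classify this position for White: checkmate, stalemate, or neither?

White to move; white king on h5.
In check: yes, from the black queen on g4.
King squares — g4: attacked by Ne3; h4: attacked by Qg4; g5: attacked by Qg4; g6: attacked by Qg4; h6: own pawn.
Legal moves for White: none.
In check with no legal moves → checkmate.

checkmate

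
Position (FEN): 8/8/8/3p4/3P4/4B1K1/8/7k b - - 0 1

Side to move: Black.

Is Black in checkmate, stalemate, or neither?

stalemate

Black to move; black king on h1.
In check: no.
King squares — g1: attacked by Be3; g2: attacked by Kg3; h2: attacked by Kg3.
Legal moves for Black: none.
Not in check and no legal moves → stalemate.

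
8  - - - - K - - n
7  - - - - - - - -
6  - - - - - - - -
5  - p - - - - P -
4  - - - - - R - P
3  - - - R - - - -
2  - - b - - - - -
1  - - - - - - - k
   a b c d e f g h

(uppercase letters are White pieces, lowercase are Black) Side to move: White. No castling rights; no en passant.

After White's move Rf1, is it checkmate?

After Rf1: black king on h1; in check: yes, from the white rook on f1.
Black has 2 legal replies: Kh2, Kg2.
In check but a legal move exists → not checkmate.

no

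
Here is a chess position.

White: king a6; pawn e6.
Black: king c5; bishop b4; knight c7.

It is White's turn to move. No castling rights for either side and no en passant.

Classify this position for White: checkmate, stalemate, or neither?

White to move; white king on a6.
In check: yes, from the black knight on c7.
Legal moves for White: Kb7, Ka7.
White is in check but has 2 legal moves → neither.

neither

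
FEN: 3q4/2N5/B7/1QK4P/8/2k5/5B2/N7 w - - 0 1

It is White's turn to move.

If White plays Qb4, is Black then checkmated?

After Qb4: black king on c3; in check: yes, from the white queen on b4.
King squares — b2: attacked by Qb4; c2: attacked by Na1; d2: attacked by Qb4; b3: attacked by Na1; d3: attacked by Ba6; b4: attacked by Kc5; c4: attacked by Qb4; d4: attacked by Bf2.
Black has no legal moves → checkmate.

yes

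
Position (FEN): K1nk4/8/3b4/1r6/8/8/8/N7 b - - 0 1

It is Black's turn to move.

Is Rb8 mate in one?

After Rb8: white king on a8; in check: yes, from the black rook on b8.
King squares — a7: attacked by Nc8; b7: attacked by Rb8; b8: attacked by Bd6.
White has no legal moves → checkmate.

yes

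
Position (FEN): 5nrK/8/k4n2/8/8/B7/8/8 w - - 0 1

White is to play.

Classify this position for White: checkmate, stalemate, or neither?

White to move; white king on h8.
In check: yes, from the black rook on g8.
King squares — g7: attacked by Rg8; h7: attacked by Nf6; g8: attacked by Nf6.
Legal moves for White: none.
In check with no legal moves → checkmate.

checkmate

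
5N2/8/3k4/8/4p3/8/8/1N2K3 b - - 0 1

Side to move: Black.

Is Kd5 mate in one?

After Kd5: white king on e1; in check: no.
White is not in check, so this cannot be checkmate.

no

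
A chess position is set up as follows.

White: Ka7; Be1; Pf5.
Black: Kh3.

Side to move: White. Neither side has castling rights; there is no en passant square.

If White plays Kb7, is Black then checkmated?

no

After Kb7: black king on h3; in check: no.
Black is not in check, so this cannot be checkmate.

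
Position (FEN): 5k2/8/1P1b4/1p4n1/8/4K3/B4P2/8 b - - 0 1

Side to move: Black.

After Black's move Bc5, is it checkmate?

no

After Bc5: white king on e3; in check: yes, from the black bishop on c5.
White has 4 legal replies: Kf4, Kd3, Ke2, Kd2.
In check but a legal move exists → not checkmate.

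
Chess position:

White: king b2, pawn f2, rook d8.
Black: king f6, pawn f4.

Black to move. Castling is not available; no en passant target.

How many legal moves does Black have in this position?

Black to move; king on f6.
In check: no.
Legal moves: Kg7, Kf7, Ke7, Kg6, Ke6, Kg5, Kf5, Ke5, f3.
Count: 9.

9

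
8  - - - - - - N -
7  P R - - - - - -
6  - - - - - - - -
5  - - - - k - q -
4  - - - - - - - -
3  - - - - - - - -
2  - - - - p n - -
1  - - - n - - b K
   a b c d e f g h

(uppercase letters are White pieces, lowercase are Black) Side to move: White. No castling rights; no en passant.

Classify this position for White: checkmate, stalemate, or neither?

White to move; white king on h1.
In check: yes, from the black knight on f2.
King squares — g1: attacked by Qg5; g2: attacked by Qg5; h2: attacked by Bg1.
Legal moves for White: none.
In check with no legal moves → checkmate.

checkmate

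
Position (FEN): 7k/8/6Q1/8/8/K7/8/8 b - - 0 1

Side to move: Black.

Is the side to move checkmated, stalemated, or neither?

stalemate

Black to move; black king on h8.
In check: no.
King squares — g7: attacked by Qg6; h7: attacked by Qg6; g8: attacked by Qg6.
Legal moves for Black: none.
Not in check and no legal moves → stalemate.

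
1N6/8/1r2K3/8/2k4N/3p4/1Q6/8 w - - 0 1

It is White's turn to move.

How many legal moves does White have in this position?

7

White to move; king on e6.
In check: yes, from the black rook on b6.
Legal moves: Kf7, Ke7, Kd7, Kf5, Ke5, Nc6, Qxb6.
Count: 7.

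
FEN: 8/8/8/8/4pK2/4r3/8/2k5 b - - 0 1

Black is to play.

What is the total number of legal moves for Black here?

14

Black to move; king on c1.
In check: no.
Legal moves: Rh3, Rg3, Rf3+, Rd3, Rc3, Rb3, Ra3, Re2, Re1, Kd2, Kc2, Kb2, Kd1, Kb1.
Count: 14.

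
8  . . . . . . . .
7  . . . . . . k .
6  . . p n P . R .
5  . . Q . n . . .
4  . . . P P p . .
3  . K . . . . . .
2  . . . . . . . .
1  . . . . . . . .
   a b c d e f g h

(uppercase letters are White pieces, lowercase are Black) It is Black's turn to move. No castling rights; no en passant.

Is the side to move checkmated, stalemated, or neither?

neither

Black to move; black king on g7.
In check: yes, from the white rook on g6.
King squares — f6: attacked by Rg6; g6: available; h6: attacked by Rg6; f7: attacked by Pe6; h7: available; f8: available; g8: attacked by Rg6; h8: available.
Legal moves for Black: Kh8, Kf8, Kh7, Kxg6, Nxg6.
Black is in check but has 5 legal moves → neither.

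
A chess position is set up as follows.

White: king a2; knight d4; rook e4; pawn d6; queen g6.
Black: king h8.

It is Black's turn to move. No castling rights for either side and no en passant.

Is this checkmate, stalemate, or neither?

Black to move; black king on h8.
In check: no.
King squares — g7: attacked by Qg6; h7: attacked by Qg6; g8: attacked by Qg6.
Legal moves for Black: none.
Not in check and no legal moves → stalemate.

stalemate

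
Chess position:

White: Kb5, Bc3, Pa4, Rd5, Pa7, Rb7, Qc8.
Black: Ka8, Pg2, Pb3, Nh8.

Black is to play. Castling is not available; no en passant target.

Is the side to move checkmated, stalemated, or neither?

checkmate

Black to move; black king on a8.
In check: yes, from the white queen on c8.
King squares — a7: attacked by Rb7; b7: attacked by Qc8; b8: attacked by Pa7.
Legal moves for Black: none.
In check with no legal moves → checkmate.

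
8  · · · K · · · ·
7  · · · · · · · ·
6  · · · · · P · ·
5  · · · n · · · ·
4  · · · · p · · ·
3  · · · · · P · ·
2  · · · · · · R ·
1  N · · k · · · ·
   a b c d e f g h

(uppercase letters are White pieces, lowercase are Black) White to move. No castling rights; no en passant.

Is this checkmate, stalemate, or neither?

neither

White to move; white king on d8.
In check: no.
Legal moves for White include: Ke8, Kc8, Kd7, Rg8, Rg7, Rg6, Rg5, Rg4, Rg3, Rh2, Rf2, Re2, Rd2+, Rc2, Rb2, Ra2, Rg1+, Nb3, ... (list truncated; more exist).
White has legal moves and is not in check → neither.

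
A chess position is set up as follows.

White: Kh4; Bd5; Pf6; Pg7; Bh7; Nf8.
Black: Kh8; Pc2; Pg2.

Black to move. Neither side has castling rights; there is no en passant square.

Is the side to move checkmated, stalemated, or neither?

Black to move; black king on h8.
In check: yes, from the white pawn on g7.
King squares — g7: attacked by Pf6; h7: attacked by Nf8; g8: attacked by Bd5.
Legal moves for Black: none.
In check with no legal moves → checkmate.

checkmate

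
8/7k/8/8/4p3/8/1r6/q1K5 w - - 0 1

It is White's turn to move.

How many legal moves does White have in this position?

0

White to move; king on c1.
In check: yes, from the black queen on a1.
Legal moves: none.
Count: 0.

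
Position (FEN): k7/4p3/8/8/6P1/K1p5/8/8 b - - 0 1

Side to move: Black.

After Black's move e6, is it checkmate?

no

After e6: white king on a3; in check: no.
White is not in check, so this cannot be checkmate.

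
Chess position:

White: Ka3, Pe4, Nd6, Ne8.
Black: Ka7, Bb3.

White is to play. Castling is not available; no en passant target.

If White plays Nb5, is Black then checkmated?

After Nb5: black king on a7; in check: yes, from the white knight on b5.
Black has 5 legal replies: Kb8, Ka8, Kb7, Kb6, Ka6.
In check but a legal move exists → not checkmate.

no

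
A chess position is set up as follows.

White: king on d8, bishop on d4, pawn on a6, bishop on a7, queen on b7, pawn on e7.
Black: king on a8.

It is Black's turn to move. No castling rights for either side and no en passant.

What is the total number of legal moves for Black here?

0

Black to move; king on a8.
In check: yes, from the white queen on b7.
Legal moves: none.
Count: 0.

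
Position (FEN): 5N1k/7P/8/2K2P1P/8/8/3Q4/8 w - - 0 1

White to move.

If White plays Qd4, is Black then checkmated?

yes

After Qd4: black king on h8; in check: yes, from the white queen on d4.
King squares — g7: attacked by Qd4; h7: attacked by Nf8; g8: attacked by Ph7.
Black has no legal moves → checkmate.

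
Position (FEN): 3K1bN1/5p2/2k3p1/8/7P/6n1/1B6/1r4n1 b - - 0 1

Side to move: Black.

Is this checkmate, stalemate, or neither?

Black to move; black king on c6.
In check: no.
Legal moves for Black include: Bg7, Be7+, Bh6, Bd6, Bc5, Bb4, Ba3, Kb7, Kd6, Kb6, Kd5, Kc5, Kb5, Nh5, Nf5, Ne4, N3e2, Nh1, ... (list truncated; more exist).
Black has legal moves and is not in check → neither.

neither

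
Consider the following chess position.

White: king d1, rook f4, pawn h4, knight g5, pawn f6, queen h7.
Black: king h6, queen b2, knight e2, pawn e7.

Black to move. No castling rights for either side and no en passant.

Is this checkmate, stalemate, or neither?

checkmate

Black to move; black king on h6.
In check: yes, from the white queen on h7.
King squares — g5: attacked by Ph4; h5: attacked by Qh7; g6: attacked by Qh7; g7: attacked by Pf6; h7: attacked by Ng5.
Legal moves for Black: none.
In check with no legal moves → checkmate.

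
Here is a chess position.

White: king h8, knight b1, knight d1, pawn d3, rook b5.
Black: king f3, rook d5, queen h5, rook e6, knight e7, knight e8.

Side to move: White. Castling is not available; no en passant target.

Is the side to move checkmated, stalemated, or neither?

checkmate

White to move; white king on h8.
In check: yes, from the black queen on h5.
King squares — g7: attacked by Ne8; h7: attacked by Qh5; g8: attacked by Ne7.
Legal moves for White: none.
In check with no legal moves → checkmate.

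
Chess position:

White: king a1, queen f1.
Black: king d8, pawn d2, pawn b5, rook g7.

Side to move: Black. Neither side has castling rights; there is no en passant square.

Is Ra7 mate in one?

no

After Ra7: white king on a1; in check: yes, from the black rook on a7.
White has 2 legal replies: Kb2, Kb1.
In check but a legal move exists → not checkmate.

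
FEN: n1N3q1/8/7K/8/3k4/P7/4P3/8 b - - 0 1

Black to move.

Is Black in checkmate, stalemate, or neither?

Black to move; black king on d4.
In check: no.
Legal moves for Black include: Qh8+, Qf8+, Qe8, Qd8, Qxc8, Qh7+, Qg7+, Qf7, Qg6+, Qe6+, Qg5+, Qd5, Qg4, Qc4, Qg3, Qb3, Qg2, Qa2, ... (list truncated; more exist).
Black has legal moves and is not in check → neither.

neither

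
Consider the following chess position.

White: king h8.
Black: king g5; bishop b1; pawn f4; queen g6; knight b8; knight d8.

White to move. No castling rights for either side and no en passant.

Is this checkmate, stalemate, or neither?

stalemate

White to move; white king on h8.
In check: no.
King squares — g7: attacked by Qg6; h7: attacked by Qg6; g8: attacked by Qg6.
Legal moves for White: none.
Not in check and no legal moves → stalemate.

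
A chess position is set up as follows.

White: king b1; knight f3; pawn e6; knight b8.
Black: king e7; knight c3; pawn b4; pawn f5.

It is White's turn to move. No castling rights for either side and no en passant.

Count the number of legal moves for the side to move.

4

White to move; king on b1.
In check: yes, from the black knight on c3.
Legal moves: Kc2, Kb2, Kc1, Ka1.
Count: 4.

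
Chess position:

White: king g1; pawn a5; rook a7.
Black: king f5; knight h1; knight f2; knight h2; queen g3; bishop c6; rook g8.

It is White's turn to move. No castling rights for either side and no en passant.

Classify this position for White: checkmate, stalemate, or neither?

White to move; white king on g1.
In check: yes, from the black queen on g3.
King squares — f1: attacked by Nh2; h1: attacked by Nf2; f2: attacked by Nh1; g2: attacked by Qg3; h2: attacked by Qg3.
Legal moves for White: none.
In check with no legal moves → checkmate.

checkmate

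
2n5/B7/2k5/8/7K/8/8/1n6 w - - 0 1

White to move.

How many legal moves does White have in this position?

White to move; king on h4.
In check: no.
Legal moves: Bb8, Bb6, Bc5, Bd4, Be3, Bf2, Bg1, Kh5, Kg5, Kg4, Kh3, Kg3.
Count: 12.

12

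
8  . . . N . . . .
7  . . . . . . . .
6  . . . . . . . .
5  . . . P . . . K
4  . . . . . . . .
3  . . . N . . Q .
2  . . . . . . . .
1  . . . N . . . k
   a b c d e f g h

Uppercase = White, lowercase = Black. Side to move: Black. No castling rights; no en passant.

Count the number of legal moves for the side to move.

Black to move; king on h1.
In check: no.
Legal moves: none.
Count: 0.

0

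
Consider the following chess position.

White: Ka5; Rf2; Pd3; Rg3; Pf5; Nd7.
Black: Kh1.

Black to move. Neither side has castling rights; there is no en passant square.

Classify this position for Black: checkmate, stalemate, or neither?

stalemate

Black to move; black king on h1.
In check: no.
King squares — g1: attacked by Rg3; g2: attacked by Rf2; h2: attacked by Rf2.
Legal moves for Black: none.
Not in check and no legal moves → stalemate.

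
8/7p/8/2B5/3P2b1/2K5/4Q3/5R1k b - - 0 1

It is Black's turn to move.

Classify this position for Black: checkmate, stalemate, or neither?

checkmate

Black to move; black king on h1.
In check: yes, from the white rook on f1.
King squares — g1: attacked by Rf1; g2: attacked by Qe2; h2: attacked by Qe2.
Legal moves for Black: none.
In check with no legal moves → checkmate.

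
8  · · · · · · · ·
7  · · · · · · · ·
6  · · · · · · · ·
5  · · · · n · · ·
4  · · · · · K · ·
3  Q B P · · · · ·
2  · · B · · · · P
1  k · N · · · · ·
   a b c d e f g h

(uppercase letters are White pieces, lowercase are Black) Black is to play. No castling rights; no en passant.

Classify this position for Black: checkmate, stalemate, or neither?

Black to move; black king on a1.
In check: yes, from the white queen on a3.
King squares — b1: attacked by Bc2; a2: attacked by Nc1; b2: attacked by Qa3.
Legal moves for Black: none.
In check with no legal moves → checkmate.

checkmate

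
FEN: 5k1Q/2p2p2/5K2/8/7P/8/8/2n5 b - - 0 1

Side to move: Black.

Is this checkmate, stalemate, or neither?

checkmate

Black to move; black king on f8.
In check: yes, from the white queen on h8.
King squares — e7: attacked by Kf6; f7: own pawn; g7: attacked by Kf6; e8: attacked by Qh8; g8: attacked by Qh8.
Legal moves for Black: none.
In check with no legal moves → checkmate.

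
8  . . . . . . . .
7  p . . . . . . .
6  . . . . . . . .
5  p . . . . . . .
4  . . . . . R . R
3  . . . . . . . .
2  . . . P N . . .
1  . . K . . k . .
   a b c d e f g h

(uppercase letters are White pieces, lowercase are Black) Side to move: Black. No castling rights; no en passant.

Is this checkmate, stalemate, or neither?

Black to move; black king on f1.
In check: yes, from the white rook on f4.
Legal moves for Black: Kg2, Kxe2, Ke1.
Black is in check but has 3 legal moves → neither.

neither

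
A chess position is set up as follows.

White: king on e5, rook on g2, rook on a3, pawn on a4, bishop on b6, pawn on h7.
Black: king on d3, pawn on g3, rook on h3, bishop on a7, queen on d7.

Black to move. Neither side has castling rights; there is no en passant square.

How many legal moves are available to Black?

1

Black to move; king on d3.
In check: yes, from the white rook on a3.
Legal moves: Kc4.
Count: 1.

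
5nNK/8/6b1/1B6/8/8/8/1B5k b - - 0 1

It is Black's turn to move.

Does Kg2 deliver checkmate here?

no

After Kg2: white king on h8; in check: no.
White is not in check, so this cannot be checkmate.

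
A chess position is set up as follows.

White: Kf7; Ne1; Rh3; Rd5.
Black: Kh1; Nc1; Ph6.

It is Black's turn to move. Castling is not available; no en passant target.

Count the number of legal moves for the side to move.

Black to move; king on h1.
In check: yes, from the white rook on h3.
Legal moves: Kg1.
Count: 1.

1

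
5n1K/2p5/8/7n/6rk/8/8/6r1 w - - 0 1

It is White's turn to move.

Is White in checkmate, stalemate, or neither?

White to move; white king on h8.
In check: no.
King squares — g7: attacked by Rg4; h7: attacked by Nf8; g8: attacked by Rg4.
Legal moves for White: none.
Not in check and no legal moves → stalemate.

stalemate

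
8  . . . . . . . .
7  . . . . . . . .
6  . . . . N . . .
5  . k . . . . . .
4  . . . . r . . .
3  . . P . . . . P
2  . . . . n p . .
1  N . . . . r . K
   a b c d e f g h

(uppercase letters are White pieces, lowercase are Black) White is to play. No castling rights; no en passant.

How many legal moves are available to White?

2

White to move; king on h1.
In check: yes, from the black rook on f1.
Legal moves: Kh2, Kg2.
Count: 2.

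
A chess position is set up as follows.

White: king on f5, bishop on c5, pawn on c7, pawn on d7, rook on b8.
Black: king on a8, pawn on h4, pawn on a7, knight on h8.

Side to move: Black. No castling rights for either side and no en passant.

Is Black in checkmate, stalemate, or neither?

Black to move; black king on a8.
In check: yes, from the white rook on b8.
King squares — a7: own pawn; b7: attacked by Rb8; b8: attacked by Pc7.
Legal moves for Black: none.
In check with no legal moves → checkmate.

checkmate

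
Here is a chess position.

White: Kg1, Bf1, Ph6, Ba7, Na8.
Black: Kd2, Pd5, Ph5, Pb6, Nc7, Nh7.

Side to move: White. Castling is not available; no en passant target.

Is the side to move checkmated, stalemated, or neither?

White to move; white king on g1.
In check: no.
Legal moves for White: Nxc7, Nxb6, Bb8, Bxb6, Kh2, Kg2, Kf2, Kh1, Ba6, Bb5, Bc4, Bh3, Bd3, Bg2, Be2.
White has 15 legal moves and is not in check → neither.

neither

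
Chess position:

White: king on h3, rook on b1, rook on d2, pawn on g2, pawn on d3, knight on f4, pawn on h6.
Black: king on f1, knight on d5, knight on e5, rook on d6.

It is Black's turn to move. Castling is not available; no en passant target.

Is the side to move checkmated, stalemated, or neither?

checkmate

Black to move; black king on f1.
In check: yes, from the white rook on b1.
King squares — e1: attacked by Rb1; g1: attacked by Rb1; e2: attacked by Rd2; f2: attacked by Rd2; g2: attacked by Rd2.
Legal moves for Black: none.
In check with no legal moves → checkmate.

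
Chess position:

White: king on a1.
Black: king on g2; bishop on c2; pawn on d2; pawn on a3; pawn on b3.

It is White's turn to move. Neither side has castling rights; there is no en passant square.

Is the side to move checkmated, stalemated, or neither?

stalemate

White to move; white king on a1.
In check: no.
King squares — b1: attacked by Bc2; a2: attacked by Pb3; b2: attacked by Pa3.
Legal moves for White: none.
Not in check and no legal moves → stalemate.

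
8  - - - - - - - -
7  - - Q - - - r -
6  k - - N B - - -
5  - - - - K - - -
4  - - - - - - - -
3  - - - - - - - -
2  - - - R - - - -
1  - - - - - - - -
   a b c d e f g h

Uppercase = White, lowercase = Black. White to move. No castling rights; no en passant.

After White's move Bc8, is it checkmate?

After Bc8: black king on a6; in check: yes, from the white bishop on c8.
King squares — a5: attacked by Qc7; b5: attacked by Nd6; b6: attacked by Qc7; a7: attacked by Qc7; b7: attacked by Nd6.
Black has no legal moves → checkmate.

yes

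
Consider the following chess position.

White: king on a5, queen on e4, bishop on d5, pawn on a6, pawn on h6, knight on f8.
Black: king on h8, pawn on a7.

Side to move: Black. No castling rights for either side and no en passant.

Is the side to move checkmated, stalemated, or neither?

stalemate

Black to move; black king on h8.
In check: no.
King squares — g7: attacked by Ph6; h7: attacked by Qe4; g8: attacked by Bd5.
Legal moves for Black: none.
Not in check and no legal moves → stalemate.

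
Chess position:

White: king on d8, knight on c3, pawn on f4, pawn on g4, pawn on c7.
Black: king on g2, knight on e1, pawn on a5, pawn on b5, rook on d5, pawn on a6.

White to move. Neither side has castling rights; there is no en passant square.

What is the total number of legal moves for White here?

4

White to move; king on d8.
In check: yes, from the black rook on d5.
Legal moves: Ke8, Kc8, Ke7, Nxd5.
Count: 4.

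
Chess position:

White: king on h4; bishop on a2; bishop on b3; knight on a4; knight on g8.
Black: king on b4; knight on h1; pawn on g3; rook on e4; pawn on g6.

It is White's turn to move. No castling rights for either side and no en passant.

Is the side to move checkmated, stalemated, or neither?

White to move; white king on h4.
In check: yes, from the black rook on e4.
Legal moves for White: Kg5, Kh3.
White is in check but has 2 legal moves → neither.

neither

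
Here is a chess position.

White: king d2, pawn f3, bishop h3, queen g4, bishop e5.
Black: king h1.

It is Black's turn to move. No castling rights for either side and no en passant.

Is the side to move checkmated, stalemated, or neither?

Black to move; black king on h1.
In check: no.
King squares — g1: attacked by Qg4; g2: attacked by Bh3; h2: attacked by Be5.
Legal moves for Black: none.
Not in check and no legal moves → stalemate.

stalemate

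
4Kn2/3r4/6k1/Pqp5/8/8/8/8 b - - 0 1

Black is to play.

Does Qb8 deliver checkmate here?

yes

After Qb8: white king on e8; in check: yes, from the black queen on b8.
King squares — d7: attacked by Nf8; e7: attacked by Rd7; f7: attacked by Kg6; d8: attacked by Rd7; f8: attacked by Qb8.
White has no legal moves → checkmate.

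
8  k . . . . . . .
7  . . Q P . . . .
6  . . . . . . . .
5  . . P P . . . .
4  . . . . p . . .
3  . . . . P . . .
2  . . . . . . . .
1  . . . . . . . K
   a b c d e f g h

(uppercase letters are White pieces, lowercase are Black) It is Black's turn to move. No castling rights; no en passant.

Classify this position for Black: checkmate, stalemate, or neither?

Black to move; black king on a8.
In check: no.
King squares — a7: attacked by Qc7; b7: attacked by Qc7; b8: attacked by Qc7.
Legal moves for Black: none.
Not in check and no legal moves → stalemate.

stalemate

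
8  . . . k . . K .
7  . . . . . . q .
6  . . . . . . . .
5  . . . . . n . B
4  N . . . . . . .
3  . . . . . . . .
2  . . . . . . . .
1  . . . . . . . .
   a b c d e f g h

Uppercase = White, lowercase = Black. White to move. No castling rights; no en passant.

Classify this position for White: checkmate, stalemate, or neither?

checkmate

White to move; white king on g8.
In check: yes, from the black queen on g7.
King squares — f7: attacked by Qg7; g7: attacked by Nf5; h7: attacked by Qg7; f8: attacked by Qg7; h8: attacked by Qg7.
Legal moves for White: none.
In check with no legal moves → checkmate.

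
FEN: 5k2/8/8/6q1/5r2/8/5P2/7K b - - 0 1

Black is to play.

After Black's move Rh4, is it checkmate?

yes

After Rh4: white king on h1; in check: yes, from the black rook on h4.
King squares — g1: attacked by Qg5; g2: attacked by Qg5; h2: attacked by Rh4.
White has no legal moves → checkmate.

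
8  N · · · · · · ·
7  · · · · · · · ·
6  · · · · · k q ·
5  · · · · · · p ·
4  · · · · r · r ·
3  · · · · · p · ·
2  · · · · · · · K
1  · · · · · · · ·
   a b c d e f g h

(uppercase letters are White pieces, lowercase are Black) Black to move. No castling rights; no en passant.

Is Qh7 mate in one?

yes

After Qh7: white king on h2; in check: yes, from the black queen on h7.
King squares — g1: attacked by Rg4; h1: attacked by Qh7; g2: attacked by Pf3; g3: attacked by Rg4; h3: attacked by Qh7.
White has no legal moves → checkmate.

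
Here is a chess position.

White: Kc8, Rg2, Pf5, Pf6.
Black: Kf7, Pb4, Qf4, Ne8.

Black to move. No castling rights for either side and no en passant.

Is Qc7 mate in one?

yes

After Qc7: white king on c8; in check: yes, from the black queen on c7.
King squares — b7: attacked by Qc7; c7: attacked by Ne8; d7: attacked by Qc7; b8: attacked by Qc7; d8: attacked by Qc7.
White has no legal moves → checkmate.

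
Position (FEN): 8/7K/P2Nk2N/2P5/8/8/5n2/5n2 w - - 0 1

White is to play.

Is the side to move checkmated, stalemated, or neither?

White to move; white king on h7.
In check: no.
Legal moves for White: Kh8, Kg8, Kg7, Kg6, Ng8, Nhf7, Nhf5, Ng4, Ne8, Nc8, Ndf7, Nb7, Ndf5, Nb5, Ne4, Nc4, a7, c6.
White has 18 legal moves and is not in check → neither.

neither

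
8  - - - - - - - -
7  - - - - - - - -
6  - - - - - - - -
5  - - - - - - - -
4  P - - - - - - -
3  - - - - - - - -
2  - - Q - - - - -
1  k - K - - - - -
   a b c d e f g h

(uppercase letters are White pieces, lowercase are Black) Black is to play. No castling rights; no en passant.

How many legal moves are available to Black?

0

Black to move; king on a1.
In check: no.
Legal moves: none.
Count: 0.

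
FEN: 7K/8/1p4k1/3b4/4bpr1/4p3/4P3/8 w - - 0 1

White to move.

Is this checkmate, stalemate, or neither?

White to move; white king on h8.
In check: no.
King squares — g7: attacked by Kg6; h7: attacked by Kg6; g8: attacked by Bd5.
Legal moves for White: none.
Not in check and no legal moves → stalemate.

stalemate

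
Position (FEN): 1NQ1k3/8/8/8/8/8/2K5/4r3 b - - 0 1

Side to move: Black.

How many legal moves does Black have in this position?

2

Black to move; king on e8.
In check: yes, from the white queen on c8.
Legal moves: Kf7, Ke7.
Count: 2.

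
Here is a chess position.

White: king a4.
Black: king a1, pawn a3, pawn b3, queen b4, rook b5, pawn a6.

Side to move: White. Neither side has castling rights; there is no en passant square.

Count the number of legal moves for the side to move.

0

White to move; king on a4.
In check: yes, from the black queen on b4.
Legal moves: none.
Count: 0.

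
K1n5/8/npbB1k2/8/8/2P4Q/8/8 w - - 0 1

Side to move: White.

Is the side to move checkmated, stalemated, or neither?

checkmate

White to move; white king on a8.
In check: yes, from the black bishop on c6.
King squares — a7: attacked by Nc8; b7: attacked by Bc6; b8: attacked by Na6.
Legal moves for White: none.
In check with no legal moves → checkmate.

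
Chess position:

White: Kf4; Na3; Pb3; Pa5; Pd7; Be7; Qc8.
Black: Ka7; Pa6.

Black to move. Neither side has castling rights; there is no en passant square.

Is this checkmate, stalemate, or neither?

stalemate

Black to move; black king on a7.
In check: no.
King squares — a6: own pawn; b6: attacked by Pa5; b7: attacked by Qc8; a8: attacked by Qc8; b8: attacked by Qc8.
Legal moves for Black: none.
Not in check and no legal moves → stalemate.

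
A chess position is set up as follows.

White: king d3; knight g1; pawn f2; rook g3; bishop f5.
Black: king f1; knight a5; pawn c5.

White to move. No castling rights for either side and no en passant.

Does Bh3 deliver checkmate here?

After Bh3: black king on f1; in check: yes, from the white bishop on h3.
Black has 2 legal replies: Kxf2, Ke1.
In check but a legal move exists → not checkmate.

no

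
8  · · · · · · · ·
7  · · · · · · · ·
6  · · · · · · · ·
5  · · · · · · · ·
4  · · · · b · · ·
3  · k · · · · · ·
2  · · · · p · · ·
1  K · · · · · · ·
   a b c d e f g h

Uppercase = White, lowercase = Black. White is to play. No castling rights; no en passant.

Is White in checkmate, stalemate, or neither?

stalemate

White to move; white king on a1.
In check: no.
King squares — b1: attacked by Be4; a2: attacked by Kb3; b2: attacked by Kb3.
Legal moves for White: none.
Not in check and no legal moves → stalemate.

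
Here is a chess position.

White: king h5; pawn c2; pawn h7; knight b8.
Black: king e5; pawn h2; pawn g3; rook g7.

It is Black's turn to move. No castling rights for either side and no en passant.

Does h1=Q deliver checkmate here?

After h1=Q: white king on h5; in check: yes, from the black queen on h1.
King squares — g4: attacked by Rg7; h4: attacked by Qh1; g5: attacked by Rg7; g6: attacked by Rg7; h6: attacked by Qh1.
White has no legal moves → checkmate.

yes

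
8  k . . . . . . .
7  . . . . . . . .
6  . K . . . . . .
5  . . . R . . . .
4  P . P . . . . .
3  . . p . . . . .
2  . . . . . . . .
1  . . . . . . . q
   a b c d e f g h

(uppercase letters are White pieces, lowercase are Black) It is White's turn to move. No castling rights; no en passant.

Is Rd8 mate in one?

After Rd8: black king on a8; in check: yes, from the white rook on d8.
King squares — a7: attacked by Kb6; b7: attacked by Kb6; b8: attacked by Rd8.
Black has no legal moves → checkmate.

yes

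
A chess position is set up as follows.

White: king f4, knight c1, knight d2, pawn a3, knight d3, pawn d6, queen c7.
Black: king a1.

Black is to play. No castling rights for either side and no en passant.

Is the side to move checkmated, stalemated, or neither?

Black to move; black king on a1.
In check: no.
King squares — b1: attacked by Nd2; a2: attacked by Nc1; b2: attacked by Nd3.
Legal moves for Black: none.
Not in check and no legal moves → stalemate.

stalemate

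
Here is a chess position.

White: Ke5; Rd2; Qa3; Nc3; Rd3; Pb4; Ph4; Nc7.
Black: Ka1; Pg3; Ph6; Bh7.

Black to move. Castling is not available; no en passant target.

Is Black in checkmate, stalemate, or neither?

checkmate

Black to move; black king on a1.
In check: yes, from the white queen on a3.
King squares — b1: attacked by Nc3; a2: attacked by Rd2; b2: attacked by Rd2.
Legal moves for Black: none.
In check with no legal moves → checkmate.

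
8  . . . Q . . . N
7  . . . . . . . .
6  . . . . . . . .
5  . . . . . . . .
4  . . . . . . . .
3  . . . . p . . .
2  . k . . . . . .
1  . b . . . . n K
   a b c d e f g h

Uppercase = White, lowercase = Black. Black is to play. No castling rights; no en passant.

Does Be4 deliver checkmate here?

no

After Be4: white king on h1; in check: yes, from the black bishop on e4.
White has 2 legal replies: Kh2, Kxg1.
In check but a legal move exists → not checkmate.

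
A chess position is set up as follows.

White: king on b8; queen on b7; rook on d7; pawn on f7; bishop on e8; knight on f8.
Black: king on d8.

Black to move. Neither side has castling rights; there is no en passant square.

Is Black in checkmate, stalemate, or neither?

checkmate

Black to move; black king on d8.
In check: yes, from the white rook on d7.
King squares — c7: attacked by Qb7; d7: attacked by Qb7; e7: attacked by Rd7; c8: attacked by Qb7; e8: attacked by Pf7.
Legal moves for Black: none.
In check with no legal moves → checkmate.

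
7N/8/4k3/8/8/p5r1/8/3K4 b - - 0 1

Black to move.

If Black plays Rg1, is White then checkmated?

After Rg1: white king on d1; in check: yes, from the black rook on g1.
White has 3 legal replies: Ke2, Kd2, Kc2.
In check but a legal move exists → not checkmate.

no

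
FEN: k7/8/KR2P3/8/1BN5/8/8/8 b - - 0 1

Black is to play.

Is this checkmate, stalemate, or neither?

Black to move; black king on a8.
In check: no.
King squares — a7: attacked by Ka6; b7: attacked by Ka6; b8: attacked by Rb6.
Legal moves for Black: none.
Not in check and no legal moves → stalemate.

stalemate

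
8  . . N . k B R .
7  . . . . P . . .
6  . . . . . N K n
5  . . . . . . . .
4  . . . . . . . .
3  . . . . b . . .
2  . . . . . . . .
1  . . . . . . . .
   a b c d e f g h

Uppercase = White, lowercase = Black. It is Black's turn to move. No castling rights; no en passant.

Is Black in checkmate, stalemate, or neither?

Black to move; black king on e8.
In check: yes, from the white knight on f6.
King squares — d7: attacked by Nf6; e7: attacked by Nc8; f7: attacked by Kg6; d8: attacked by Pe7; f8: attacked by Pe7.
Legal moves for Black: none.
In check with no legal moves → checkmate.

checkmate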